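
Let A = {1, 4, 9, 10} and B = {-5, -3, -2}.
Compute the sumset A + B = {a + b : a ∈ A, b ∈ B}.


A + B = {a + b : a ∈ A, b ∈ B}.
Enumerate all |A|·|B| = 4·3 = 12 pairs (a, b) and collect distinct sums.
a = 1: 1+-5=-4, 1+-3=-2, 1+-2=-1
a = 4: 4+-5=-1, 4+-3=1, 4+-2=2
a = 9: 9+-5=4, 9+-3=6, 9+-2=7
a = 10: 10+-5=5, 10+-3=7, 10+-2=8
Collecting distinct sums: A + B = {-4, -2, -1, 1, 2, 4, 5, 6, 7, 8}
|A + B| = 10

A + B = {-4, -2, -1, 1, 2, 4, 5, 6, 7, 8}


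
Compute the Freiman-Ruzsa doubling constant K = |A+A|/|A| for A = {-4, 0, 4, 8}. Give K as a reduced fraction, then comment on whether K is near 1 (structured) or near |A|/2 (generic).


|A| = 4.
Compute A + A by enumerating all 16 pairs.
A + A = {-8, -4, 0, 4, 8, 12, 16}, so |A + A| = 7.
K = |A + A| / |A| = 7/4 (already in lowest terms) ≈ 1.7500.
Reference: AP of size 4 gives K = 7/4 ≈ 1.7500; a fully generic set of size 4 gives K ≈ 2.5000.

|A| = 4, |A + A| = 7, K = 7/4.


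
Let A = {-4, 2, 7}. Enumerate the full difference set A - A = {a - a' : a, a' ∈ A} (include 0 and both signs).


A - A = {a - a' : a, a' ∈ A}.
Compute a - a' for each ordered pair (a, a'):
a = -4: -4--4=0, -4-2=-6, -4-7=-11
a = 2: 2--4=6, 2-2=0, 2-7=-5
a = 7: 7--4=11, 7-2=5, 7-7=0
Collecting distinct values (and noting 0 appears from a-a):
A - A = {-11, -6, -5, 0, 5, 6, 11}
|A - A| = 7

A - A = {-11, -6, -5, 0, 5, 6, 11}


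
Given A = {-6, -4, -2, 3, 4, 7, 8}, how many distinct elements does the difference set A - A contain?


A - A = {a - a' : a, a' ∈ A}; |A| = 7.
Bounds: 2|A|-1 ≤ |A - A| ≤ |A|² - |A| + 1, i.e. 13 ≤ |A - A| ≤ 43.
Note: 0 ∈ A - A always (from a - a). The set is symmetric: if d ∈ A - A then -d ∈ A - A.
Enumerate nonzero differences d = a - a' with a > a' (then include -d):
Positive differences: {1, 2, 3, 4, 5, 6, 7, 8, 9, 10, 11, 12, 13, 14}
Full difference set: {0} ∪ (positive diffs) ∪ (negative diffs).
|A - A| = 1 + 2·14 = 29 (matches direct enumeration: 29).

|A - A| = 29


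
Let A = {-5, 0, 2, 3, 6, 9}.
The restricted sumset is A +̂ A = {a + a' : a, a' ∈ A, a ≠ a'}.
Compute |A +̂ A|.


Restricted sumset: A +̂ A = {a + a' : a ∈ A, a' ∈ A, a ≠ a'}.
Equivalently, take A + A and drop any sum 2a that is achievable ONLY as a + a for a ∈ A (i.e. sums representable only with equal summands).
Enumerate pairs (a, a') with a < a' (symmetric, so each unordered pair gives one sum; this covers all a ≠ a'):
  -5 + 0 = -5
  -5 + 2 = -3
  -5 + 3 = -2
  -5 + 6 = 1
  -5 + 9 = 4
  0 + 2 = 2
  0 + 3 = 3
  0 + 6 = 6
  0 + 9 = 9
  2 + 3 = 5
  2 + 6 = 8
  2 + 9 = 11
  3 + 6 = 9
  3 + 9 = 12
  6 + 9 = 15
Collected distinct sums: {-5, -3, -2, 1, 2, 3, 4, 5, 6, 8, 9, 11, 12, 15}
|A +̂ A| = 14
(Reference bound: |A +̂ A| ≥ 2|A| - 3 for |A| ≥ 2, with |A| = 6 giving ≥ 9.)

|A +̂ A| = 14


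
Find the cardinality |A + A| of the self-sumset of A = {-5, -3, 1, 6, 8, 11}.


A + A = {a + a' : a, a' ∈ A}; |A| = 6.
General bounds: 2|A| - 1 ≤ |A + A| ≤ |A|(|A|+1)/2, i.e. 11 ≤ |A + A| ≤ 21.
Lower bound 2|A|-1 is attained iff A is an arithmetic progression.
Enumerate sums a + a' for a ≤ a' (symmetric, so this suffices):
a = -5: -5+-5=-10, -5+-3=-8, -5+1=-4, -5+6=1, -5+8=3, -5+11=6
a = -3: -3+-3=-6, -3+1=-2, -3+6=3, -3+8=5, -3+11=8
a = 1: 1+1=2, 1+6=7, 1+8=9, 1+11=12
a = 6: 6+6=12, 6+8=14, 6+11=17
a = 8: 8+8=16, 8+11=19
a = 11: 11+11=22
Distinct sums: {-10, -8, -6, -4, -2, 1, 2, 3, 5, 6, 7, 8, 9, 12, 14, 16, 17, 19, 22}
|A + A| = 19

|A + A| = 19


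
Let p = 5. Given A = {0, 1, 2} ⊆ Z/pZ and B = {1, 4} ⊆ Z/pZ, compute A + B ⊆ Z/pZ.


Work in Z/5Z: reduce every sum a + b modulo 5.
Enumerate all 6 pairs:
a = 0: 0+1=1, 0+4=4
a = 1: 1+1=2, 1+4=0
a = 2: 2+1=3, 2+4=1
Distinct residues collected: {0, 1, 2, 3, 4}
|A + B| = 5 (out of 5 total residues).

A + B = {0, 1, 2, 3, 4}


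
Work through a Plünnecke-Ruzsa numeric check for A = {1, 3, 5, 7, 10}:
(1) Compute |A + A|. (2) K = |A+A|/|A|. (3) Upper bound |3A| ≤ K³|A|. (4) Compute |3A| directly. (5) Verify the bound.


|A| = 5.
Step 1: Compute A + A by enumerating all 25 pairs.
A + A = {2, 4, 6, 8, 10, 11, 12, 13, 14, 15, 17, 20}, so |A + A| = 12.
Step 2: Doubling constant K = |A + A|/|A| = 12/5 = 12/5 ≈ 2.4000.
Step 3: Plünnecke-Ruzsa gives |3A| ≤ K³·|A| = (2.4000)³ · 5 ≈ 69.1200.
Step 4: Compute 3A = A + A + A directly by enumerating all triples (a,b,c) ∈ A³; |3A| = 21.
Step 5: Check 21 ≤ 69.1200? Yes ✓.

K = 12/5, Plünnecke-Ruzsa bound K³|A| ≈ 69.1200, |3A| = 21, inequality holds.


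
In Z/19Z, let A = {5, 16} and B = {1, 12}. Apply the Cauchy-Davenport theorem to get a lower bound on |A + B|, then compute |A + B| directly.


Cauchy-Davenport: |A + B| ≥ min(p, |A| + |B| - 1) for A, B nonempty in Z/pZ.
|A| = 2, |B| = 2, p = 19.
CD lower bound = min(19, 2 + 2 - 1) = min(19, 3) = 3.
Compute A + B mod 19 directly:
a = 5: 5+1=6, 5+12=17
a = 16: 16+1=17, 16+12=9
A + B = {6, 9, 17}, so |A + B| = 3.
Verify: 3 ≥ 3? Yes ✓.

CD lower bound = 3, actual |A + B| = 3.


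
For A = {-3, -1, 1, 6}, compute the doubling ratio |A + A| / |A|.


|A| = 4.
Compute A + A by enumerating all 16 pairs.
A + A = {-6, -4, -2, 0, 2, 3, 5, 7, 12}, so |A + A| = 9.
K = |A + A| / |A| = 9/4 (already in lowest terms) ≈ 2.2500.
Reference: AP of size 4 gives K = 7/4 ≈ 1.7500; a fully generic set of size 4 gives K ≈ 2.5000.

|A| = 4, |A + A| = 9, K = 9/4.


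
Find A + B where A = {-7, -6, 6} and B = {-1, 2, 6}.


A + B = {a + b : a ∈ A, b ∈ B}.
Enumerate all |A|·|B| = 3·3 = 9 pairs (a, b) and collect distinct sums.
a = -7: -7+-1=-8, -7+2=-5, -7+6=-1
a = -6: -6+-1=-7, -6+2=-4, -6+6=0
a = 6: 6+-1=5, 6+2=8, 6+6=12
Collecting distinct sums: A + B = {-8, -7, -5, -4, -1, 0, 5, 8, 12}
|A + B| = 9

A + B = {-8, -7, -5, -4, -1, 0, 5, 8, 12}


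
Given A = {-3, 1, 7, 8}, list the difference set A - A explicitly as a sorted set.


A - A = {a - a' : a, a' ∈ A}.
Compute a - a' for each ordered pair (a, a'):
a = -3: -3--3=0, -3-1=-4, -3-7=-10, -3-8=-11
a = 1: 1--3=4, 1-1=0, 1-7=-6, 1-8=-7
a = 7: 7--3=10, 7-1=6, 7-7=0, 7-8=-1
a = 8: 8--3=11, 8-1=7, 8-7=1, 8-8=0
Collecting distinct values (and noting 0 appears from a-a):
A - A = {-11, -10, -7, -6, -4, -1, 0, 1, 4, 6, 7, 10, 11}
|A - A| = 13

A - A = {-11, -10, -7, -6, -4, -1, 0, 1, 4, 6, 7, 10, 11}


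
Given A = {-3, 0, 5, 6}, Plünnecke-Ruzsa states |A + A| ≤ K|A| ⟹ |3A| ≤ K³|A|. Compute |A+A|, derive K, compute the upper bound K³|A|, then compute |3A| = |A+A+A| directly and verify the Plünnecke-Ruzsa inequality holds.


|A| = 4.
Step 1: Compute A + A by enumerating all 16 pairs.
A + A = {-6, -3, 0, 2, 3, 5, 6, 10, 11, 12}, so |A + A| = 10.
Step 2: Doubling constant K = |A + A|/|A| = 10/4 = 10/4 ≈ 2.5000.
Step 3: Plünnecke-Ruzsa gives |3A| ≤ K³·|A| = (2.5000)³ · 4 ≈ 62.5000.
Step 4: Compute 3A = A + A + A directly by enumerating all triples (a,b,c) ∈ A³; |3A| = 19.
Step 5: Check 19 ≤ 62.5000? Yes ✓.

K = 10/4, Plünnecke-Ruzsa bound K³|A| ≈ 62.5000, |3A| = 19, inequality holds.


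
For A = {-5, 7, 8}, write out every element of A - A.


A - A = {a - a' : a, a' ∈ A}.
Compute a - a' for each ordered pair (a, a'):
a = -5: -5--5=0, -5-7=-12, -5-8=-13
a = 7: 7--5=12, 7-7=0, 7-8=-1
a = 8: 8--5=13, 8-7=1, 8-8=0
Collecting distinct values (and noting 0 appears from a-a):
A - A = {-13, -12, -1, 0, 1, 12, 13}
|A - A| = 7

A - A = {-13, -12, -1, 0, 1, 12, 13}


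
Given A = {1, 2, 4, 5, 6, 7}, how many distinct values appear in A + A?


A + A = {a + a' : a, a' ∈ A}; |A| = 6.
General bounds: 2|A| - 1 ≤ |A + A| ≤ |A|(|A|+1)/2, i.e. 11 ≤ |A + A| ≤ 21.
Lower bound 2|A|-1 is attained iff A is an arithmetic progression.
Enumerate sums a + a' for a ≤ a' (symmetric, so this suffices):
a = 1: 1+1=2, 1+2=3, 1+4=5, 1+5=6, 1+6=7, 1+7=8
a = 2: 2+2=4, 2+4=6, 2+5=7, 2+6=8, 2+7=9
a = 4: 4+4=8, 4+5=9, 4+6=10, 4+7=11
a = 5: 5+5=10, 5+6=11, 5+7=12
a = 6: 6+6=12, 6+7=13
a = 7: 7+7=14
Distinct sums: {2, 3, 4, 5, 6, 7, 8, 9, 10, 11, 12, 13, 14}
|A + A| = 13

|A + A| = 13


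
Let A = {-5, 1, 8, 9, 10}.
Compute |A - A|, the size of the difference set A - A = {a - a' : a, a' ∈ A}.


A - A = {a - a' : a, a' ∈ A}; |A| = 5.
Bounds: 2|A|-1 ≤ |A - A| ≤ |A|² - |A| + 1, i.e. 9 ≤ |A - A| ≤ 21.
Note: 0 ∈ A - A always (from a - a). The set is symmetric: if d ∈ A - A then -d ∈ A - A.
Enumerate nonzero differences d = a - a' with a > a' (then include -d):
Positive differences: {1, 2, 6, 7, 8, 9, 13, 14, 15}
Full difference set: {0} ∪ (positive diffs) ∪ (negative diffs).
|A - A| = 1 + 2·9 = 19 (matches direct enumeration: 19).

|A - A| = 19


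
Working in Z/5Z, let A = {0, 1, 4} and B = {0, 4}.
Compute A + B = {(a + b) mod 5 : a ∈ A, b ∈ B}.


Work in Z/5Z: reduce every sum a + b modulo 5.
Enumerate all 6 pairs:
a = 0: 0+0=0, 0+4=4
a = 1: 1+0=1, 1+4=0
a = 4: 4+0=4, 4+4=3
Distinct residues collected: {0, 1, 3, 4}
|A + B| = 4 (out of 5 total residues).

A + B = {0, 1, 3, 4}


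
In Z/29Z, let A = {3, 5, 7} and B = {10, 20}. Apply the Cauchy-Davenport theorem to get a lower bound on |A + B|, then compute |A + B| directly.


Cauchy-Davenport: |A + B| ≥ min(p, |A| + |B| - 1) for A, B nonempty in Z/pZ.
|A| = 3, |B| = 2, p = 29.
CD lower bound = min(29, 3 + 2 - 1) = min(29, 4) = 4.
Compute A + B mod 29 directly:
a = 3: 3+10=13, 3+20=23
a = 5: 5+10=15, 5+20=25
a = 7: 7+10=17, 7+20=27
A + B = {13, 15, 17, 23, 25, 27}, so |A + B| = 6.
Verify: 6 ≥ 4? Yes ✓.

CD lower bound = 4, actual |A + B| = 6.


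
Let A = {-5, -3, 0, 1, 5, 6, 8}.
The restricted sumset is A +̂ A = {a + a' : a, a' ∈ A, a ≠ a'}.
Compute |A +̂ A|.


Restricted sumset: A +̂ A = {a + a' : a ∈ A, a' ∈ A, a ≠ a'}.
Equivalently, take A + A and drop any sum 2a that is achievable ONLY as a + a for a ∈ A (i.e. sums representable only with equal summands).
Enumerate pairs (a, a') with a < a' (symmetric, so each unordered pair gives one sum; this covers all a ≠ a'):
  -5 + -3 = -8
  -5 + 0 = -5
  -5 + 1 = -4
  -5 + 5 = 0
  -5 + 6 = 1
  -5 + 8 = 3
  -3 + 0 = -3
  -3 + 1 = -2
  -3 + 5 = 2
  -3 + 6 = 3
  -3 + 8 = 5
  0 + 1 = 1
  0 + 5 = 5
  0 + 6 = 6
  0 + 8 = 8
  1 + 5 = 6
  1 + 6 = 7
  1 + 8 = 9
  5 + 6 = 11
  5 + 8 = 13
  6 + 8 = 14
Collected distinct sums: {-8, -5, -4, -3, -2, 0, 1, 2, 3, 5, 6, 7, 8, 9, 11, 13, 14}
|A +̂ A| = 17
(Reference bound: |A +̂ A| ≥ 2|A| - 3 for |A| ≥ 2, with |A| = 7 giving ≥ 11.)

|A +̂ A| = 17


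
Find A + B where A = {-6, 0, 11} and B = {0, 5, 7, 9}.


A + B = {a + b : a ∈ A, b ∈ B}.
Enumerate all |A|·|B| = 3·4 = 12 pairs (a, b) and collect distinct sums.
a = -6: -6+0=-6, -6+5=-1, -6+7=1, -6+9=3
a = 0: 0+0=0, 0+5=5, 0+7=7, 0+9=9
a = 11: 11+0=11, 11+5=16, 11+7=18, 11+9=20
Collecting distinct sums: A + B = {-6, -1, 0, 1, 3, 5, 7, 9, 11, 16, 18, 20}
|A + B| = 12

A + B = {-6, -1, 0, 1, 3, 5, 7, 9, 11, 16, 18, 20}


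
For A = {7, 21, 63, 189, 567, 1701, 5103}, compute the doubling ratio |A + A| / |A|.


|A| = 7.
Compute A + A by enumerating all 49 pairs.
A + A = {14, 28, 42, 70, 84, 126, 196, 210, 252, 378, 574, 588, 630, 756, 1134, 1708, 1722, 1764, 1890, 2268, 3402, 5110, 5124, 5166, 5292, 5670, 6804, 10206}, so |A + A| = 28.
K = |A + A| / |A| = 28/7 = 4/1 ≈ 4.0000.
Reference: AP of size 7 gives K = 13/7 ≈ 1.8571; a fully generic set of size 7 gives K ≈ 4.0000.

|A| = 7, |A + A| = 28, K = 28/7 = 4/1.


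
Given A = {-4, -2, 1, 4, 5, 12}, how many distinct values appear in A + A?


A + A = {a + a' : a, a' ∈ A}; |A| = 6.
General bounds: 2|A| - 1 ≤ |A + A| ≤ |A|(|A|+1)/2, i.e. 11 ≤ |A + A| ≤ 21.
Lower bound 2|A|-1 is attained iff A is an arithmetic progression.
Enumerate sums a + a' for a ≤ a' (symmetric, so this suffices):
a = -4: -4+-4=-8, -4+-2=-6, -4+1=-3, -4+4=0, -4+5=1, -4+12=8
a = -2: -2+-2=-4, -2+1=-1, -2+4=2, -2+5=3, -2+12=10
a = 1: 1+1=2, 1+4=5, 1+5=6, 1+12=13
a = 4: 4+4=8, 4+5=9, 4+12=16
a = 5: 5+5=10, 5+12=17
a = 12: 12+12=24
Distinct sums: {-8, -6, -4, -3, -1, 0, 1, 2, 3, 5, 6, 8, 9, 10, 13, 16, 17, 24}
|A + A| = 18

|A + A| = 18


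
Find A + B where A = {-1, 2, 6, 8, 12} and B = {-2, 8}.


A + B = {a + b : a ∈ A, b ∈ B}.
Enumerate all |A|·|B| = 5·2 = 10 pairs (a, b) and collect distinct sums.
a = -1: -1+-2=-3, -1+8=7
a = 2: 2+-2=0, 2+8=10
a = 6: 6+-2=4, 6+8=14
a = 8: 8+-2=6, 8+8=16
a = 12: 12+-2=10, 12+8=20
Collecting distinct sums: A + B = {-3, 0, 4, 6, 7, 10, 14, 16, 20}
|A + B| = 9

A + B = {-3, 0, 4, 6, 7, 10, 14, 16, 20}


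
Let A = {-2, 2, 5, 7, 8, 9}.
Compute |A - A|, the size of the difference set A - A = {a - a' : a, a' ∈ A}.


A - A = {a - a' : a, a' ∈ A}; |A| = 6.
Bounds: 2|A|-1 ≤ |A - A| ≤ |A|² - |A| + 1, i.e. 11 ≤ |A - A| ≤ 31.
Note: 0 ∈ A - A always (from a - a). The set is symmetric: if d ∈ A - A then -d ∈ A - A.
Enumerate nonzero differences d = a - a' with a > a' (then include -d):
Positive differences: {1, 2, 3, 4, 5, 6, 7, 9, 10, 11}
Full difference set: {0} ∪ (positive diffs) ∪ (negative diffs).
|A - A| = 1 + 2·10 = 21 (matches direct enumeration: 21).

|A - A| = 21


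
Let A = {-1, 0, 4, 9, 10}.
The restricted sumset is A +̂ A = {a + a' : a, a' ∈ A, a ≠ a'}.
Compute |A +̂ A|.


Restricted sumset: A +̂ A = {a + a' : a ∈ A, a' ∈ A, a ≠ a'}.
Equivalently, take A + A and drop any sum 2a that is achievable ONLY as a + a for a ∈ A (i.e. sums representable only with equal summands).
Enumerate pairs (a, a') with a < a' (symmetric, so each unordered pair gives one sum; this covers all a ≠ a'):
  -1 + 0 = -1
  -1 + 4 = 3
  -1 + 9 = 8
  -1 + 10 = 9
  0 + 4 = 4
  0 + 9 = 9
  0 + 10 = 10
  4 + 9 = 13
  4 + 10 = 14
  9 + 10 = 19
Collected distinct sums: {-1, 3, 4, 8, 9, 10, 13, 14, 19}
|A +̂ A| = 9
(Reference bound: |A +̂ A| ≥ 2|A| - 3 for |A| ≥ 2, with |A| = 5 giving ≥ 7.)

|A +̂ A| = 9


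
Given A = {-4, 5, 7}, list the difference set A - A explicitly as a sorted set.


A - A = {a - a' : a, a' ∈ A}.
Compute a - a' for each ordered pair (a, a'):
a = -4: -4--4=0, -4-5=-9, -4-7=-11
a = 5: 5--4=9, 5-5=0, 5-7=-2
a = 7: 7--4=11, 7-5=2, 7-7=0
Collecting distinct values (and noting 0 appears from a-a):
A - A = {-11, -9, -2, 0, 2, 9, 11}
|A - A| = 7

A - A = {-11, -9, -2, 0, 2, 9, 11}


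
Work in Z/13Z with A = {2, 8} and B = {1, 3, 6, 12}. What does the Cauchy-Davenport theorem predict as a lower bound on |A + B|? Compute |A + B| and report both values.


Cauchy-Davenport: |A + B| ≥ min(p, |A| + |B| - 1) for A, B nonempty in Z/pZ.
|A| = 2, |B| = 4, p = 13.
CD lower bound = min(13, 2 + 4 - 1) = min(13, 5) = 5.
Compute A + B mod 13 directly:
a = 2: 2+1=3, 2+3=5, 2+6=8, 2+12=1
a = 8: 8+1=9, 8+3=11, 8+6=1, 8+12=7
A + B = {1, 3, 5, 7, 8, 9, 11}, so |A + B| = 7.
Verify: 7 ≥ 5? Yes ✓.

CD lower bound = 5, actual |A + B| = 7.


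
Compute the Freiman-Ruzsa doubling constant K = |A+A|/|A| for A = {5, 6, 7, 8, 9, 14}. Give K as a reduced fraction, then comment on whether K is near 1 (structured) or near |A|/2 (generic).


|A| = 6.
Compute A + A by enumerating all 36 pairs.
A + A = {10, 11, 12, 13, 14, 15, 16, 17, 18, 19, 20, 21, 22, 23, 28}, so |A + A| = 15.
K = |A + A| / |A| = 15/6 = 5/2 ≈ 2.5000.
Reference: AP of size 6 gives K = 11/6 ≈ 1.8333; a fully generic set of size 6 gives K ≈ 3.5000.

|A| = 6, |A + A| = 15, K = 15/6 = 5/2.


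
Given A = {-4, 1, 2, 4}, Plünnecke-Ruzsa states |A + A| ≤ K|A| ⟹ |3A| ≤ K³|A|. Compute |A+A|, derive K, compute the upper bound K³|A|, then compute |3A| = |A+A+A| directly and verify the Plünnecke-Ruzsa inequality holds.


|A| = 4.
Step 1: Compute A + A by enumerating all 16 pairs.
A + A = {-8, -3, -2, 0, 2, 3, 4, 5, 6, 8}, so |A + A| = 10.
Step 2: Doubling constant K = |A + A|/|A| = 10/4 = 10/4 ≈ 2.5000.
Step 3: Plünnecke-Ruzsa gives |3A| ≤ K³·|A| = (2.5000)³ · 4 ≈ 62.5000.
Step 4: Compute 3A = A + A + A directly by enumerating all triples (a,b,c) ∈ A³; |3A| = 18.
Step 5: Check 18 ≤ 62.5000? Yes ✓.

K = 10/4, Plünnecke-Ruzsa bound K³|A| ≈ 62.5000, |3A| = 18, inequality holds.


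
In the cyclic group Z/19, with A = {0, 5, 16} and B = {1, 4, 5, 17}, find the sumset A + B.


Work in Z/19Z: reduce every sum a + b modulo 19.
Enumerate all 12 pairs:
a = 0: 0+1=1, 0+4=4, 0+5=5, 0+17=17
a = 5: 5+1=6, 5+4=9, 5+5=10, 5+17=3
a = 16: 16+1=17, 16+4=1, 16+5=2, 16+17=14
Distinct residues collected: {1, 2, 3, 4, 5, 6, 9, 10, 14, 17}
|A + B| = 10 (out of 19 total residues).

A + B = {1, 2, 3, 4, 5, 6, 9, 10, 14, 17}


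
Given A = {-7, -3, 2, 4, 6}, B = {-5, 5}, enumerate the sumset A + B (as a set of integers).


A + B = {a + b : a ∈ A, b ∈ B}.
Enumerate all |A|·|B| = 5·2 = 10 pairs (a, b) and collect distinct sums.
a = -7: -7+-5=-12, -7+5=-2
a = -3: -3+-5=-8, -3+5=2
a = 2: 2+-5=-3, 2+5=7
a = 4: 4+-5=-1, 4+5=9
a = 6: 6+-5=1, 6+5=11
Collecting distinct sums: A + B = {-12, -8, -3, -2, -1, 1, 2, 7, 9, 11}
|A + B| = 10

A + B = {-12, -8, -3, -2, -1, 1, 2, 7, 9, 11}


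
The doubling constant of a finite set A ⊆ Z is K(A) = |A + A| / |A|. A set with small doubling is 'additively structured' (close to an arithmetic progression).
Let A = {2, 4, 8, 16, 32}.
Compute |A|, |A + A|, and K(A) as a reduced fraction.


|A| = 5.
Compute A + A by enumerating all 25 pairs.
A + A = {4, 6, 8, 10, 12, 16, 18, 20, 24, 32, 34, 36, 40, 48, 64}, so |A + A| = 15.
K = |A + A| / |A| = 15/5 = 3/1 ≈ 3.0000.
Reference: AP of size 5 gives K = 9/5 ≈ 1.8000; a fully generic set of size 5 gives K ≈ 3.0000.

|A| = 5, |A + A| = 15, K = 15/5 = 3/1.


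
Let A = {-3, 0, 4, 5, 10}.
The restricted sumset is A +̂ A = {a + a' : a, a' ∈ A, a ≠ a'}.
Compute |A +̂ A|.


Restricted sumset: A +̂ A = {a + a' : a ∈ A, a' ∈ A, a ≠ a'}.
Equivalently, take A + A and drop any sum 2a that is achievable ONLY as a + a for a ∈ A (i.e. sums representable only with equal summands).
Enumerate pairs (a, a') with a < a' (symmetric, so each unordered pair gives one sum; this covers all a ≠ a'):
  -3 + 0 = -3
  -3 + 4 = 1
  -3 + 5 = 2
  -3 + 10 = 7
  0 + 4 = 4
  0 + 5 = 5
  0 + 10 = 10
  4 + 5 = 9
  4 + 10 = 14
  5 + 10 = 15
Collected distinct sums: {-3, 1, 2, 4, 5, 7, 9, 10, 14, 15}
|A +̂ A| = 10
(Reference bound: |A +̂ A| ≥ 2|A| - 3 for |A| ≥ 2, with |A| = 5 giving ≥ 7.)

|A +̂ A| = 10


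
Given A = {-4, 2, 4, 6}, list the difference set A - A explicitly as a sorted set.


A - A = {a - a' : a, a' ∈ A}.
Compute a - a' for each ordered pair (a, a'):
a = -4: -4--4=0, -4-2=-6, -4-4=-8, -4-6=-10
a = 2: 2--4=6, 2-2=0, 2-4=-2, 2-6=-4
a = 4: 4--4=8, 4-2=2, 4-4=0, 4-6=-2
a = 6: 6--4=10, 6-2=4, 6-4=2, 6-6=0
Collecting distinct values (and noting 0 appears from a-a):
A - A = {-10, -8, -6, -4, -2, 0, 2, 4, 6, 8, 10}
|A - A| = 11

A - A = {-10, -8, -6, -4, -2, 0, 2, 4, 6, 8, 10}


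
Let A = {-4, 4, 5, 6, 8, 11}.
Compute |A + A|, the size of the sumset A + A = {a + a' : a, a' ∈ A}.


A + A = {a + a' : a, a' ∈ A}; |A| = 6.
General bounds: 2|A| - 1 ≤ |A + A| ≤ |A|(|A|+1)/2, i.e. 11 ≤ |A + A| ≤ 21.
Lower bound 2|A|-1 is attained iff A is an arithmetic progression.
Enumerate sums a + a' for a ≤ a' (symmetric, so this suffices):
a = -4: -4+-4=-8, -4+4=0, -4+5=1, -4+6=2, -4+8=4, -4+11=7
a = 4: 4+4=8, 4+5=9, 4+6=10, 4+8=12, 4+11=15
a = 5: 5+5=10, 5+6=11, 5+8=13, 5+11=16
a = 6: 6+6=12, 6+8=14, 6+11=17
a = 8: 8+8=16, 8+11=19
a = 11: 11+11=22
Distinct sums: {-8, 0, 1, 2, 4, 7, 8, 9, 10, 11, 12, 13, 14, 15, 16, 17, 19, 22}
|A + A| = 18

|A + A| = 18


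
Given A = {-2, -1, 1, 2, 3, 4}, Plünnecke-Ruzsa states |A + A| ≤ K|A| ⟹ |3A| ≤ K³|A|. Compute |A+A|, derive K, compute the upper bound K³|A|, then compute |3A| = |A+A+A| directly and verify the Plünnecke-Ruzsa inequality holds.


|A| = 6.
Step 1: Compute A + A by enumerating all 36 pairs.
A + A = {-4, -3, -2, -1, 0, 1, 2, 3, 4, 5, 6, 7, 8}, so |A + A| = 13.
Step 2: Doubling constant K = |A + A|/|A| = 13/6 = 13/6 ≈ 2.1667.
Step 3: Plünnecke-Ruzsa gives |3A| ≤ K³·|A| = (2.1667)³ · 6 ≈ 61.0278.
Step 4: Compute 3A = A + A + A directly by enumerating all triples (a,b,c) ∈ A³; |3A| = 19.
Step 5: Check 19 ≤ 61.0278? Yes ✓.

K = 13/6, Plünnecke-Ruzsa bound K³|A| ≈ 61.0278, |3A| = 19, inequality holds.


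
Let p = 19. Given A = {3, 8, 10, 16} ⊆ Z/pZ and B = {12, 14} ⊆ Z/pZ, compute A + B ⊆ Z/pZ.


Work in Z/19Z: reduce every sum a + b modulo 19.
Enumerate all 8 pairs:
a = 3: 3+12=15, 3+14=17
a = 8: 8+12=1, 8+14=3
a = 10: 10+12=3, 10+14=5
a = 16: 16+12=9, 16+14=11
Distinct residues collected: {1, 3, 5, 9, 11, 15, 17}
|A + B| = 7 (out of 19 total residues).

A + B = {1, 3, 5, 9, 11, 15, 17}


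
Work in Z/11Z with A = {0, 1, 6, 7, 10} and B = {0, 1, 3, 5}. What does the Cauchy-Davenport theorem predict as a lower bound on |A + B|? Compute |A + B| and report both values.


Cauchy-Davenport: |A + B| ≥ min(p, |A| + |B| - 1) for A, B nonempty in Z/pZ.
|A| = 5, |B| = 4, p = 11.
CD lower bound = min(11, 5 + 4 - 1) = min(11, 8) = 8.
Compute A + B mod 11 directly:
a = 0: 0+0=0, 0+1=1, 0+3=3, 0+5=5
a = 1: 1+0=1, 1+1=2, 1+3=4, 1+5=6
a = 6: 6+0=6, 6+1=7, 6+3=9, 6+5=0
a = 7: 7+0=7, 7+1=8, 7+3=10, 7+5=1
a = 10: 10+0=10, 10+1=0, 10+3=2, 10+5=4
A + B = {0, 1, 2, 3, 4, 5, 6, 7, 8, 9, 10}, so |A + B| = 11.
Verify: 11 ≥ 8? Yes ✓.

CD lower bound = 8, actual |A + B| = 11.


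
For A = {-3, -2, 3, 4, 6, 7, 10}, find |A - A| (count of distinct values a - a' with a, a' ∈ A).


A - A = {a - a' : a, a' ∈ A}; |A| = 7.
Bounds: 2|A|-1 ≤ |A - A| ≤ |A|² - |A| + 1, i.e. 13 ≤ |A - A| ≤ 43.
Note: 0 ∈ A - A always (from a - a). The set is symmetric: if d ∈ A - A then -d ∈ A - A.
Enumerate nonzero differences d = a - a' with a > a' (then include -d):
Positive differences: {1, 2, 3, 4, 5, 6, 7, 8, 9, 10, 12, 13}
Full difference set: {0} ∪ (positive diffs) ∪ (negative diffs).
|A - A| = 1 + 2·12 = 25 (matches direct enumeration: 25).

|A - A| = 25


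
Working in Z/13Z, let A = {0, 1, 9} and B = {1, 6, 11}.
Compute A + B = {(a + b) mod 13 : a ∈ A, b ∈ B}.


Work in Z/13Z: reduce every sum a + b modulo 13.
Enumerate all 9 pairs:
a = 0: 0+1=1, 0+6=6, 0+11=11
a = 1: 1+1=2, 1+6=7, 1+11=12
a = 9: 9+1=10, 9+6=2, 9+11=7
Distinct residues collected: {1, 2, 6, 7, 10, 11, 12}
|A + B| = 7 (out of 13 total residues).

A + B = {1, 2, 6, 7, 10, 11, 12}


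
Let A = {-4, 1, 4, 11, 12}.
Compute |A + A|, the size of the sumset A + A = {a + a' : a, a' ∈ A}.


A + A = {a + a' : a, a' ∈ A}; |A| = 5.
General bounds: 2|A| - 1 ≤ |A + A| ≤ |A|(|A|+1)/2, i.e. 9 ≤ |A + A| ≤ 15.
Lower bound 2|A|-1 is attained iff A is an arithmetic progression.
Enumerate sums a + a' for a ≤ a' (symmetric, so this suffices):
a = -4: -4+-4=-8, -4+1=-3, -4+4=0, -4+11=7, -4+12=8
a = 1: 1+1=2, 1+4=5, 1+11=12, 1+12=13
a = 4: 4+4=8, 4+11=15, 4+12=16
a = 11: 11+11=22, 11+12=23
a = 12: 12+12=24
Distinct sums: {-8, -3, 0, 2, 5, 7, 8, 12, 13, 15, 16, 22, 23, 24}
|A + A| = 14

|A + A| = 14


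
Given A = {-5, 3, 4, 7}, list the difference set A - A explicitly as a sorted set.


A - A = {a - a' : a, a' ∈ A}.
Compute a - a' for each ordered pair (a, a'):
a = -5: -5--5=0, -5-3=-8, -5-4=-9, -5-7=-12
a = 3: 3--5=8, 3-3=0, 3-4=-1, 3-7=-4
a = 4: 4--5=9, 4-3=1, 4-4=0, 4-7=-3
a = 7: 7--5=12, 7-3=4, 7-4=3, 7-7=0
Collecting distinct values (and noting 0 appears from a-a):
A - A = {-12, -9, -8, -4, -3, -1, 0, 1, 3, 4, 8, 9, 12}
|A - A| = 13

A - A = {-12, -9, -8, -4, -3, -1, 0, 1, 3, 4, 8, 9, 12}


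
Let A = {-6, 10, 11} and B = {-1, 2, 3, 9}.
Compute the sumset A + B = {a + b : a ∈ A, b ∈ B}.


A + B = {a + b : a ∈ A, b ∈ B}.
Enumerate all |A|·|B| = 3·4 = 12 pairs (a, b) and collect distinct sums.
a = -6: -6+-1=-7, -6+2=-4, -6+3=-3, -6+9=3
a = 10: 10+-1=9, 10+2=12, 10+3=13, 10+9=19
a = 11: 11+-1=10, 11+2=13, 11+3=14, 11+9=20
Collecting distinct sums: A + B = {-7, -4, -3, 3, 9, 10, 12, 13, 14, 19, 20}
|A + B| = 11

A + B = {-7, -4, -3, 3, 9, 10, 12, 13, 14, 19, 20}


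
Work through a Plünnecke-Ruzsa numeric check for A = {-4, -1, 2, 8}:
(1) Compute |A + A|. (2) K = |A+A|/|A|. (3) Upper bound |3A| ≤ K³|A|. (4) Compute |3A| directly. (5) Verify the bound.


|A| = 4.
Step 1: Compute A + A by enumerating all 16 pairs.
A + A = {-8, -5, -2, 1, 4, 7, 10, 16}, so |A + A| = 8.
Step 2: Doubling constant K = |A + A|/|A| = 8/4 = 8/4 ≈ 2.0000.
Step 3: Plünnecke-Ruzsa gives |3A| ≤ K³·|A| = (2.0000)³ · 4 ≈ 32.0000.
Step 4: Compute 3A = A + A + A directly by enumerating all triples (a,b,c) ∈ A³; |3A| = 12.
Step 5: Check 12 ≤ 32.0000? Yes ✓.

K = 8/4, Plünnecke-Ruzsa bound K³|A| ≈ 32.0000, |3A| = 12, inequality holds.


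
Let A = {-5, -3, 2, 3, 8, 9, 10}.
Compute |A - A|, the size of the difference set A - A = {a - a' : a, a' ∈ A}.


A - A = {a - a' : a, a' ∈ A}; |A| = 7.
Bounds: 2|A|-1 ≤ |A - A| ≤ |A|² - |A| + 1, i.e. 13 ≤ |A - A| ≤ 43.
Note: 0 ∈ A - A always (from a - a). The set is symmetric: if d ∈ A - A then -d ∈ A - A.
Enumerate nonzero differences d = a - a' with a > a' (then include -d):
Positive differences: {1, 2, 5, 6, 7, 8, 11, 12, 13, 14, 15}
Full difference set: {0} ∪ (positive diffs) ∪ (negative diffs).
|A - A| = 1 + 2·11 = 23 (matches direct enumeration: 23).

|A - A| = 23


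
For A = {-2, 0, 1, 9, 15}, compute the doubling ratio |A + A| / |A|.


|A| = 5.
Compute A + A by enumerating all 25 pairs.
A + A = {-4, -2, -1, 0, 1, 2, 7, 9, 10, 13, 15, 16, 18, 24, 30}, so |A + A| = 15.
K = |A + A| / |A| = 15/5 = 3/1 ≈ 3.0000.
Reference: AP of size 5 gives K = 9/5 ≈ 1.8000; a fully generic set of size 5 gives K ≈ 3.0000.

|A| = 5, |A + A| = 15, K = 15/5 = 3/1.


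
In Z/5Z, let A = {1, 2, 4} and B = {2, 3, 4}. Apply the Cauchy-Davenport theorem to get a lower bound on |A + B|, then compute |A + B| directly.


Cauchy-Davenport: |A + B| ≥ min(p, |A| + |B| - 1) for A, B nonempty in Z/pZ.
|A| = 3, |B| = 3, p = 5.
CD lower bound = min(5, 3 + 3 - 1) = min(5, 5) = 5.
Compute A + B mod 5 directly:
a = 1: 1+2=3, 1+3=4, 1+4=0
a = 2: 2+2=4, 2+3=0, 2+4=1
a = 4: 4+2=1, 4+3=2, 4+4=3
A + B = {0, 1, 2, 3, 4}, so |A + B| = 5.
Verify: 5 ≥ 5? Yes ✓.

CD lower bound = 5, actual |A + B| = 5.


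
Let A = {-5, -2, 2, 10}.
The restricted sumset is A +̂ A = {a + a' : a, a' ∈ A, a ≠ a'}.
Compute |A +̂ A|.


Restricted sumset: A +̂ A = {a + a' : a ∈ A, a' ∈ A, a ≠ a'}.
Equivalently, take A + A and drop any sum 2a that is achievable ONLY as a + a for a ∈ A (i.e. sums representable only with equal summands).
Enumerate pairs (a, a') with a < a' (symmetric, so each unordered pair gives one sum; this covers all a ≠ a'):
  -5 + -2 = -7
  -5 + 2 = -3
  -5 + 10 = 5
  -2 + 2 = 0
  -2 + 10 = 8
  2 + 10 = 12
Collected distinct sums: {-7, -3, 0, 5, 8, 12}
|A +̂ A| = 6
(Reference bound: |A +̂ A| ≥ 2|A| - 3 for |A| ≥ 2, with |A| = 4 giving ≥ 5.)

|A +̂ A| = 6


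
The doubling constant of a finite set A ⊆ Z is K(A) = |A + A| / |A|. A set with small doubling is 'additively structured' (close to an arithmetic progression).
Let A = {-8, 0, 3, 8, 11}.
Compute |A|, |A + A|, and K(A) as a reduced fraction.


|A| = 5.
Compute A + A by enumerating all 25 pairs.
A + A = {-16, -8, -5, 0, 3, 6, 8, 11, 14, 16, 19, 22}, so |A + A| = 12.
K = |A + A| / |A| = 12/5 (already in lowest terms) ≈ 2.4000.
Reference: AP of size 5 gives K = 9/5 ≈ 1.8000; a fully generic set of size 5 gives K ≈ 3.0000.

|A| = 5, |A + A| = 12, K = 12/5.


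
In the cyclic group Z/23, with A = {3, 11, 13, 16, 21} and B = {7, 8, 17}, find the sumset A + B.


Work in Z/23Z: reduce every sum a + b modulo 23.
Enumerate all 15 pairs:
a = 3: 3+7=10, 3+8=11, 3+17=20
a = 11: 11+7=18, 11+8=19, 11+17=5
a = 13: 13+7=20, 13+8=21, 13+17=7
a = 16: 16+7=0, 16+8=1, 16+17=10
a = 21: 21+7=5, 21+8=6, 21+17=15
Distinct residues collected: {0, 1, 5, 6, 7, 10, 11, 15, 18, 19, 20, 21}
|A + B| = 12 (out of 23 total residues).

A + B = {0, 1, 5, 6, 7, 10, 11, 15, 18, 19, 20, 21}


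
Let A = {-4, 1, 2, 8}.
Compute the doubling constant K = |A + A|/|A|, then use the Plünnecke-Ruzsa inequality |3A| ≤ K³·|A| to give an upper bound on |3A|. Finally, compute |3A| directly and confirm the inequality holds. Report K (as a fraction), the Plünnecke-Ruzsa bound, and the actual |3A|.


|A| = 4.
Step 1: Compute A + A by enumerating all 16 pairs.
A + A = {-8, -3, -2, 2, 3, 4, 9, 10, 16}, so |A + A| = 9.
Step 2: Doubling constant K = |A + A|/|A| = 9/4 = 9/4 ≈ 2.2500.
Step 3: Plünnecke-Ruzsa gives |3A| ≤ K³·|A| = (2.2500)³ · 4 ≈ 45.5625.
Step 4: Compute 3A = A + A + A directly by enumerating all triples (a,b,c) ∈ A³; |3A| = 16.
Step 5: Check 16 ≤ 45.5625? Yes ✓.

K = 9/4, Plünnecke-Ruzsa bound K³|A| ≈ 45.5625, |3A| = 16, inequality holds.


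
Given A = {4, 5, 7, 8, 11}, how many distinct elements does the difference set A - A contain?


A - A = {a - a' : a, a' ∈ A}; |A| = 5.
Bounds: 2|A|-1 ≤ |A - A| ≤ |A|² - |A| + 1, i.e. 9 ≤ |A - A| ≤ 21.
Note: 0 ∈ A - A always (from a - a). The set is symmetric: if d ∈ A - A then -d ∈ A - A.
Enumerate nonzero differences d = a - a' with a > a' (then include -d):
Positive differences: {1, 2, 3, 4, 6, 7}
Full difference set: {0} ∪ (positive diffs) ∪ (negative diffs).
|A - A| = 1 + 2·6 = 13 (matches direct enumeration: 13).

|A - A| = 13


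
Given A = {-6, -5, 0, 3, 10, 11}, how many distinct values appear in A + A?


A + A = {a + a' : a, a' ∈ A}; |A| = 6.
General bounds: 2|A| - 1 ≤ |A + A| ≤ |A|(|A|+1)/2, i.e. 11 ≤ |A + A| ≤ 21.
Lower bound 2|A|-1 is attained iff A is an arithmetic progression.
Enumerate sums a + a' for a ≤ a' (symmetric, so this suffices):
a = -6: -6+-6=-12, -6+-5=-11, -6+0=-6, -6+3=-3, -6+10=4, -6+11=5
a = -5: -5+-5=-10, -5+0=-5, -5+3=-2, -5+10=5, -5+11=6
a = 0: 0+0=0, 0+3=3, 0+10=10, 0+11=11
a = 3: 3+3=6, 3+10=13, 3+11=14
a = 10: 10+10=20, 10+11=21
a = 11: 11+11=22
Distinct sums: {-12, -11, -10, -6, -5, -3, -2, 0, 3, 4, 5, 6, 10, 11, 13, 14, 20, 21, 22}
|A + A| = 19

|A + A| = 19


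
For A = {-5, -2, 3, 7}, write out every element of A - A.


A - A = {a - a' : a, a' ∈ A}.
Compute a - a' for each ordered pair (a, a'):
a = -5: -5--5=0, -5--2=-3, -5-3=-8, -5-7=-12
a = -2: -2--5=3, -2--2=0, -2-3=-5, -2-7=-9
a = 3: 3--5=8, 3--2=5, 3-3=0, 3-7=-4
a = 7: 7--5=12, 7--2=9, 7-3=4, 7-7=0
Collecting distinct values (and noting 0 appears from a-a):
A - A = {-12, -9, -8, -5, -4, -3, 0, 3, 4, 5, 8, 9, 12}
|A - A| = 13

A - A = {-12, -9, -8, -5, -4, -3, 0, 3, 4, 5, 8, 9, 12}


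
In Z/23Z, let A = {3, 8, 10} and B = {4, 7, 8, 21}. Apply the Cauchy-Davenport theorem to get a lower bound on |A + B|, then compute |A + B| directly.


Cauchy-Davenport: |A + B| ≥ min(p, |A| + |B| - 1) for A, B nonempty in Z/pZ.
|A| = 3, |B| = 4, p = 23.
CD lower bound = min(23, 3 + 4 - 1) = min(23, 6) = 6.
Compute A + B mod 23 directly:
a = 3: 3+4=7, 3+7=10, 3+8=11, 3+21=1
a = 8: 8+4=12, 8+7=15, 8+8=16, 8+21=6
a = 10: 10+4=14, 10+7=17, 10+8=18, 10+21=8
A + B = {1, 6, 7, 8, 10, 11, 12, 14, 15, 16, 17, 18}, so |A + B| = 12.
Verify: 12 ≥ 6? Yes ✓.

CD lower bound = 6, actual |A + B| = 12.


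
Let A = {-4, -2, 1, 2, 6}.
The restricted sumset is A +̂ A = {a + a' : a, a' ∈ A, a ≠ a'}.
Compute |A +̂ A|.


Restricted sumset: A +̂ A = {a + a' : a ∈ A, a' ∈ A, a ≠ a'}.
Equivalently, take A + A and drop any sum 2a that is achievable ONLY as a + a for a ∈ A (i.e. sums representable only with equal summands).
Enumerate pairs (a, a') with a < a' (symmetric, so each unordered pair gives one sum; this covers all a ≠ a'):
  -4 + -2 = -6
  -4 + 1 = -3
  -4 + 2 = -2
  -4 + 6 = 2
  -2 + 1 = -1
  -2 + 2 = 0
  -2 + 6 = 4
  1 + 2 = 3
  1 + 6 = 7
  2 + 6 = 8
Collected distinct sums: {-6, -3, -2, -1, 0, 2, 3, 4, 7, 8}
|A +̂ A| = 10
(Reference bound: |A +̂ A| ≥ 2|A| - 3 for |A| ≥ 2, with |A| = 5 giving ≥ 7.)

|A +̂ A| = 10


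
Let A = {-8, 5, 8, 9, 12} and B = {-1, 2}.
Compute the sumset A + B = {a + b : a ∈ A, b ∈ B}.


A + B = {a + b : a ∈ A, b ∈ B}.
Enumerate all |A|·|B| = 5·2 = 10 pairs (a, b) and collect distinct sums.
a = -8: -8+-1=-9, -8+2=-6
a = 5: 5+-1=4, 5+2=7
a = 8: 8+-1=7, 8+2=10
a = 9: 9+-1=8, 9+2=11
a = 12: 12+-1=11, 12+2=14
Collecting distinct sums: A + B = {-9, -6, 4, 7, 8, 10, 11, 14}
|A + B| = 8

A + B = {-9, -6, 4, 7, 8, 10, 11, 14}


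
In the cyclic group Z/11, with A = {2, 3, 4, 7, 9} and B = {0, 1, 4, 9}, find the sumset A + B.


Work in Z/11Z: reduce every sum a + b modulo 11.
Enumerate all 20 pairs:
a = 2: 2+0=2, 2+1=3, 2+4=6, 2+9=0
a = 3: 3+0=3, 3+1=4, 3+4=7, 3+9=1
a = 4: 4+0=4, 4+1=5, 4+4=8, 4+9=2
a = 7: 7+0=7, 7+1=8, 7+4=0, 7+9=5
a = 9: 9+0=9, 9+1=10, 9+4=2, 9+9=7
Distinct residues collected: {0, 1, 2, 3, 4, 5, 6, 7, 8, 9, 10}
|A + B| = 11 (out of 11 total residues).

A + B = {0, 1, 2, 3, 4, 5, 6, 7, 8, 9, 10}


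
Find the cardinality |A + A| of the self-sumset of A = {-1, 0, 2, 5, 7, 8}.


A + A = {a + a' : a, a' ∈ A}; |A| = 6.
General bounds: 2|A| - 1 ≤ |A + A| ≤ |A|(|A|+1)/2, i.e. 11 ≤ |A + A| ≤ 21.
Lower bound 2|A|-1 is attained iff A is an arithmetic progression.
Enumerate sums a + a' for a ≤ a' (symmetric, so this suffices):
a = -1: -1+-1=-2, -1+0=-1, -1+2=1, -1+5=4, -1+7=6, -1+8=7
a = 0: 0+0=0, 0+2=2, 0+5=5, 0+7=7, 0+8=8
a = 2: 2+2=4, 2+5=7, 2+7=9, 2+8=10
a = 5: 5+5=10, 5+7=12, 5+8=13
a = 7: 7+7=14, 7+8=15
a = 8: 8+8=16
Distinct sums: {-2, -1, 0, 1, 2, 4, 5, 6, 7, 8, 9, 10, 12, 13, 14, 15, 16}
|A + A| = 17

|A + A| = 17


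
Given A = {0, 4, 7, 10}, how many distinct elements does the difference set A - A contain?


A - A = {a - a' : a, a' ∈ A}; |A| = 4.
Bounds: 2|A|-1 ≤ |A - A| ≤ |A|² - |A| + 1, i.e. 7 ≤ |A - A| ≤ 13.
Note: 0 ∈ A - A always (from a - a). The set is symmetric: if d ∈ A - A then -d ∈ A - A.
Enumerate nonzero differences d = a - a' with a > a' (then include -d):
Positive differences: {3, 4, 6, 7, 10}
Full difference set: {0} ∪ (positive diffs) ∪ (negative diffs).
|A - A| = 1 + 2·5 = 11 (matches direct enumeration: 11).

|A - A| = 11


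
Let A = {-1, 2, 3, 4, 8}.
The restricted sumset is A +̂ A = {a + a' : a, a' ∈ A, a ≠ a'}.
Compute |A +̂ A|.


Restricted sumset: A +̂ A = {a + a' : a ∈ A, a' ∈ A, a ≠ a'}.
Equivalently, take A + A and drop any sum 2a that is achievable ONLY as a + a for a ∈ A (i.e. sums representable only with equal summands).
Enumerate pairs (a, a') with a < a' (symmetric, so each unordered pair gives one sum; this covers all a ≠ a'):
  -1 + 2 = 1
  -1 + 3 = 2
  -1 + 4 = 3
  -1 + 8 = 7
  2 + 3 = 5
  2 + 4 = 6
  2 + 8 = 10
  3 + 4 = 7
  3 + 8 = 11
  4 + 8 = 12
Collected distinct sums: {1, 2, 3, 5, 6, 7, 10, 11, 12}
|A +̂ A| = 9
(Reference bound: |A +̂ A| ≥ 2|A| - 3 for |A| ≥ 2, with |A| = 5 giving ≥ 7.)

|A +̂ A| = 9


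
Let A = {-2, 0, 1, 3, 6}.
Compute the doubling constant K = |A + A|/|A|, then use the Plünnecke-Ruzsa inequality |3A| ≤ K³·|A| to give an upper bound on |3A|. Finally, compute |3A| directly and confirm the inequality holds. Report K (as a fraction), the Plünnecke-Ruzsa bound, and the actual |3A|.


|A| = 5.
Step 1: Compute A + A by enumerating all 25 pairs.
A + A = {-4, -2, -1, 0, 1, 2, 3, 4, 6, 7, 9, 12}, so |A + A| = 12.
Step 2: Doubling constant K = |A + A|/|A| = 12/5 = 12/5 ≈ 2.4000.
Step 3: Plünnecke-Ruzsa gives |3A| ≤ K³·|A| = (2.4000)³ · 5 ≈ 69.1200.
Step 4: Compute 3A = A + A + A directly by enumerating all triples (a,b,c) ∈ A³; |3A| = 20.
Step 5: Check 20 ≤ 69.1200? Yes ✓.

K = 12/5, Plünnecke-Ruzsa bound K³|A| ≈ 69.1200, |3A| = 20, inequality holds.


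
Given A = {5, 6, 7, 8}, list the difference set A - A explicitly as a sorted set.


A - A = {a - a' : a, a' ∈ A}.
Compute a - a' for each ordered pair (a, a'):
a = 5: 5-5=0, 5-6=-1, 5-7=-2, 5-8=-3
a = 6: 6-5=1, 6-6=0, 6-7=-1, 6-8=-2
a = 7: 7-5=2, 7-6=1, 7-7=0, 7-8=-1
a = 8: 8-5=3, 8-6=2, 8-7=1, 8-8=0
Collecting distinct values (and noting 0 appears from a-a):
A - A = {-3, -2, -1, 0, 1, 2, 3}
|A - A| = 7

A - A = {-3, -2, -1, 0, 1, 2, 3}


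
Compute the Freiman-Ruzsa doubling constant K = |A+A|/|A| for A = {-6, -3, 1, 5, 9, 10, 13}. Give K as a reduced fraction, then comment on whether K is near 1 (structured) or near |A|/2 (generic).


|A| = 7.
Compute A + A by enumerating all 49 pairs.
A + A = {-12, -9, -6, -5, -2, -1, 2, 3, 4, 6, 7, 10, 11, 14, 15, 18, 19, 20, 22, 23, 26}, so |A + A| = 21.
K = |A + A| / |A| = 21/7 = 3/1 ≈ 3.0000.
Reference: AP of size 7 gives K = 13/7 ≈ 1.8571; a fully generic set of size 7 gives K ≈ 4.0000.

|A| = 7, |A + A| = 21, K = 21/7 = 3/1.


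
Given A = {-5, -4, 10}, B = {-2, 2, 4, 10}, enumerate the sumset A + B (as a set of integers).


A + B = {a + b : a ∈ A, b ∈ B}.
Enumerate all |A|·|B| = 3·4 = 12 pairs (a, b) and collect distinct sums.
a = -5: -5+-2=-7, -5+2=-3, -5+4=-1, -5+10=5
a = -4: -4+-2=-6, -4+2=-2, -4+4=0, -4+10=6
a = 10: 10+-2=8, 10+2=12, 10+4=14, 10+10=20
Collecting distinct sums: A + B = {-7, -6, -3, -2, -1, 0, 5, 6, 8, 12, 14, 20}
|A + B| = 12

A + B = {-7, -6, -3, -2, -1, 0, 5, 6, 8, 12, 14, 20}


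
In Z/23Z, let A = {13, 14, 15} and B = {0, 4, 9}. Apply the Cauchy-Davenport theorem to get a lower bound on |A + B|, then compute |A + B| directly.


Cauchy-Davenport: |A + B| ≥ min(p, |A| + |B| - 1) for A, B nonempty in Z/pZ.
|A| = 3, |B| = 3, p = 23.
CD lower bound = min(23, 3 + 3 - 1) = min(23, 5) = 5.
Compute A + B mod 23 directly:
a = 13: 13+0=13, 13+4=17, 13+9=22
a = 14: 14+0=14, 14+4=18, 14+9=0
a = 15: 15+0=15, 15+4=19, 15+9=1
A + B = {0, 1, 13, 14, 15, 17, 18, 19, 22}, so |A + B| = 9.
Verify: 9 ≥ 5? Yes ✓.

CD lower bound = 5, actual |A + B| = 9.


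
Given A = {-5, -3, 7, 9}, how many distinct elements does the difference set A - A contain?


A - A = {a - a' : a, a' ∈ A}; |A| = 4.
Bounds: 2|A|-1 ≤ |A - A| ≤ |A|² - |A| + 1, i.e. 7 ≤ |A - A| ≤ 13.
Note: 0 ∈ A - A always (from a - a). The set is symmetric: if d ∈ A - A then -d ∈ A - A.
Enumerate nonzero differences d = a - a' with a > a' (then include -d):
Positive differences: {2, 10, 12, 14}
Full difference set: {0} ∪ (positive diffs) ∪ (negative diffs).
|A - A| = 1 + 2·4 = 9 (matches direct enumeration: 9).

|A - A| = 9


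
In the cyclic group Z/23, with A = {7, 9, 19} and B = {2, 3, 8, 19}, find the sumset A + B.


Work in Z/23Z: reduce every sum a + b modulo 23.
Enumerate all 12 pairs:
a = 7: 7+2=9, 7+3=10, 7+8=15, 7+19=3
a = 9: 9+2=11, 9+3=12, 9+8=17, 9+19=5
a = 19: 19+2=21, 19+3=22, 19+8=4, 19+19=15
Distinct residues collected: {3, 4, 5, 9, 10, 11, 12, 15, 17, 21, 22}
|A + B| = 11 (out of 23 total residues).

A + B = {3, 4, 5, 9, 10, 11, 12, 15, 17, 21, 22}


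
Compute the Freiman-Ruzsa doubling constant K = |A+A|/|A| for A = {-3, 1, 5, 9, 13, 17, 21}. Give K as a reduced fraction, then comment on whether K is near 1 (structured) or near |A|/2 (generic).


|A| = 7.
Compute A + A by enumerating all 49 pairs.
A + A = {-6, -2, 2, 6, 10, 14, 18, 22, 26, 30, 34, 38, 42}, so |A + A| = 13.
K = |A + A| / |A| = 13/7 (already in lowest terms) ≈ 1.8571.
Reference: AP of size 7 gives K = 13/7 ≈ 1.8571; a fully generic set of size 7 gives K ≈ 4.0000.

|A| = 7, |A + A| = 13, K = 13/7.


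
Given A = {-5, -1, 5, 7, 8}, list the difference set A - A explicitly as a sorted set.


A - A = {a - a' : a, a' ∈ A}.
Compute a - a' for each ordered pair (a, a'):
a = -5: -5--5=0, -5--1=-4, -5-5=-10, -5-7=-12, -5-8=-13
a = -1: -1--5=4, -1--1=0, -1-5=-6, -1-7=-8, -1-8=-9
a = 5: 5--5=10, 5--1=6, 5-5=0, 5-7=-2, 5-8=-3
a = 7: 7--5=12, 7--1=8, 7-5=2, 7-7=0, 7-8=-1
a = 8: 8--5=13, 8--1=9, 8-5=3, 8-7=1, 8-8=0
Collecting distinct values (and noting 0 appears from a-a):
A - A = {-13, -12, -10, -9, -8, -6, -4, -3, -2, -1, 0, 1, 2, 3, 4, 6, 8, 9, 10, 12, 13}
|A - A| = 21

A - A = {-13, -12, -10, -9, -8, -6, -4, -3, -2, -1, 0, 1, 2, 3, 4, 6, 8, 9, 10, 12, 13}


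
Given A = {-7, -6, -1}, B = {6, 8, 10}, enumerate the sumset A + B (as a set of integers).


A + B = {a + b : a ∈ A, b ∈ B}.
Enumerate all |A|·|B| = 3·3 = 9 pairs (a, b) and collect distinct sums.
a = -7: -7+6=-1, -7+8=1, -7+10=3
a = -6: -6+6=0, -6+8=2, -6+10=4
a = -1: -1+6=5, -1+8=7, -1+10=9
Collecting distinct sums: A + B = {-1, 0, 1, 2, 3, 4, 5, 7, 9}
|A + B| = 9

A + B = {-1, 0, 1, 2, 3, 4, 5, 7, 9}


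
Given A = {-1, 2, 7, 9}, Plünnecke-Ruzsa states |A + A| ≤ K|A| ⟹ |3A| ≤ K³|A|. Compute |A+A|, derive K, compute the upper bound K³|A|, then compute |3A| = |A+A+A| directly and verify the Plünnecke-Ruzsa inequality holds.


|A| = 4.
Step 1: Compute A + A by enumerating all 16 pairs.
A + A = {-2, 1, 4, 6, 8, 9, 11, 14, 16, 18}, so |A + A| = 10.
Step 2: Doubling constant K = |A + A|/|A| = 10/4 = 10/4 ≈ 2.5000.
Step 3: Plünnecke-Ruzsa gives |3A| ≤ K³·|A| = (2.5000)³ · 4 ≈ 62.5000.
Step 4: Compute 3A = A + A + A directly by enumerating all triples (a,b,c) ∈ A³; |3A| = 19.
Step 5: Check 19 ≤ 62.5000? Yes ✓.

K = 10/4, Plünnecke-Ruzsa bound K³|A| ≈ 62.5000, |3A| = 19, inequality holds.
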